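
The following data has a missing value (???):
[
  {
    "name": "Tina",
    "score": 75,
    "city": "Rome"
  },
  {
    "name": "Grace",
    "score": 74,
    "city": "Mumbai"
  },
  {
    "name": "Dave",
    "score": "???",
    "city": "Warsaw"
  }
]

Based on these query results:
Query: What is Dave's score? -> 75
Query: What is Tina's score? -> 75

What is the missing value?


The missing value is Dave's score
From query: Dave's score = 75

ANSWER: 75


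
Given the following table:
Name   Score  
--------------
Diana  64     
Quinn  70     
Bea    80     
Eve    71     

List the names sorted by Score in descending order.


Sorting by Score (descending):
  Bea: 80
  Eve: 71
  Quinn: 70
  Diana: 64


ANSWER: Bea, Eve, Quinn, Diana


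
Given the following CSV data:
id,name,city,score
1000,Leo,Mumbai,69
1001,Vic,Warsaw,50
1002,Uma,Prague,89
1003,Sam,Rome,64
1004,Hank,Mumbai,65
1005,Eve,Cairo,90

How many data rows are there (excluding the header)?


Counting rows (excluding header):
Header: id,name,city,score
Data rows: 6

ANSWER: 6


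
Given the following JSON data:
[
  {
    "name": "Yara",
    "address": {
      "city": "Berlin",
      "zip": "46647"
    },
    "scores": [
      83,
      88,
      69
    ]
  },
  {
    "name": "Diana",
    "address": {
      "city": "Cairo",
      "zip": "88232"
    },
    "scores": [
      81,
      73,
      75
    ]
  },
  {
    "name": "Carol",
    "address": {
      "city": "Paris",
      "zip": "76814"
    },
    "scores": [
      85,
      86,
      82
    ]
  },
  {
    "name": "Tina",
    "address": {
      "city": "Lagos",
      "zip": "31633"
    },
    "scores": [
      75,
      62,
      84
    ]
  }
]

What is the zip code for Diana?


Path: records[1].address.zip
Value: 88232

ANSWER: 88232


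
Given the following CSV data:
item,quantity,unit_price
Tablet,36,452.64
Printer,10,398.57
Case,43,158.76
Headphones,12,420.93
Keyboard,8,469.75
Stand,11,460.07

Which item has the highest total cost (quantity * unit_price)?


Computing row totals:
  Tablet: 16295.04
  Printer: 3985.7
  Case: 6826.68
  Headphones: 5051.16
  Keyboard: 3758.0
  Stand: 5060.77
Maximum: Tablet (16295.04)

ANSWER: Tablet


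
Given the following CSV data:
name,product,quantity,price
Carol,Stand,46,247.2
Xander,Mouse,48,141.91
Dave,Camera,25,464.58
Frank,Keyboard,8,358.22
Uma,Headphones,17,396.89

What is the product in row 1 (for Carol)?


Row 1: Carol
Column 'product' = Stand

ANSWER: Stand


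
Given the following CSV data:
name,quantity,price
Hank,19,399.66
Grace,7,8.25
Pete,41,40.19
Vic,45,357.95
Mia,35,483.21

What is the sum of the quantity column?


Values in 'quantity' column:
  Row 1: 19
  Row 2: 7
  Row 3: 41
  Row 4: 45
  Row 5: 35
Sum = 19 + 7 + 41 + 45 + 35 = 147

ANSWER: 147


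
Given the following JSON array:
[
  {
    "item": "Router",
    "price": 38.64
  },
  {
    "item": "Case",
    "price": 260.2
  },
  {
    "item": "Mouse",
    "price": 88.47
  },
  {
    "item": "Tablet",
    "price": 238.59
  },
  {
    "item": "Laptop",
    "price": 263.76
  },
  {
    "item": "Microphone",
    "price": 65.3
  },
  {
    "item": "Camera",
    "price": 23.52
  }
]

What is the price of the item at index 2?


Array index 2 -> Mouse
price = 88.47

ANSWER: 88.47


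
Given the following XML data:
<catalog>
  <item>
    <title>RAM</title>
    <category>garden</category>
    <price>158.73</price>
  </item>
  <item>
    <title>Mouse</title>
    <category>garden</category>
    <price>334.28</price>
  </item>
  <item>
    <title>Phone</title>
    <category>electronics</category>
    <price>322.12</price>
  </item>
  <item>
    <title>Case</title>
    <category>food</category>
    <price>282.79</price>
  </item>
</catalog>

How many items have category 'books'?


Scanning <item> elements for <category>books</category>:
Count: 0

ANSWER: 0


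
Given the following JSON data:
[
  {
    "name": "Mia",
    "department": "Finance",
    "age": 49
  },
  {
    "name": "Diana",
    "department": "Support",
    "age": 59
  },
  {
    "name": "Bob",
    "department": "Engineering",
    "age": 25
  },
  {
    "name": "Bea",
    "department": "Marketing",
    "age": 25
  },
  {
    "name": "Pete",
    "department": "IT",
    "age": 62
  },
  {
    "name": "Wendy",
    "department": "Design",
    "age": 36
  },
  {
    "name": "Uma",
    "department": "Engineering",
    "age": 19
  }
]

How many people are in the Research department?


Scanning records for department = Research
  No matches found
Count: 0

ANSWER: 0


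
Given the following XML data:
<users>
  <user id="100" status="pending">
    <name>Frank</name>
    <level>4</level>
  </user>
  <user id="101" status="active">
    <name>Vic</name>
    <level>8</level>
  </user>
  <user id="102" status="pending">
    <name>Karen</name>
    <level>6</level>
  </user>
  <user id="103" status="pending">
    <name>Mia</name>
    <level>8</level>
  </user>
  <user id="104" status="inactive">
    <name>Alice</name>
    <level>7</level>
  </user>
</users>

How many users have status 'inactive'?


Counting users with status='inactive':
  Alice (id=104) -> MATCH
Count: 1

ANSWER: 1


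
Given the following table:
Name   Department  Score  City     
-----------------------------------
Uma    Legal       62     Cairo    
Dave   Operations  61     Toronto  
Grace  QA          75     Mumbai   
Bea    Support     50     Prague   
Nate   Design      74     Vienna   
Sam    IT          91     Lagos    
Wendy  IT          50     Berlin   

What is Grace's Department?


Row 3: Grace
Department = QA

ANSWER: QA


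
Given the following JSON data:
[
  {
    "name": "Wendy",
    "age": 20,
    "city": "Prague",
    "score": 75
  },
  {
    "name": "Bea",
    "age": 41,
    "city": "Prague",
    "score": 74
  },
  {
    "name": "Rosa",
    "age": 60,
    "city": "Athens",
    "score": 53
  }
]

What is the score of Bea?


Looking up record where name = Bea
Record index: 1
Field 'score' = 74

ANSWER: 74


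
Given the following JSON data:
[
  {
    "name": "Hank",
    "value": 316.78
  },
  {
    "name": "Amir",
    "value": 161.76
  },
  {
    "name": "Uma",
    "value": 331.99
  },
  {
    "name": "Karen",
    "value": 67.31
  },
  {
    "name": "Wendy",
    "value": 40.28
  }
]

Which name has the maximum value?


Comparing values:
  Hank: 316.78
  Amir: 161.76
  Uma: 331.99
  Karen: 67.31
  Wendy: 40.28
Maximum: Uma (331.99)

ANSWER: Uma


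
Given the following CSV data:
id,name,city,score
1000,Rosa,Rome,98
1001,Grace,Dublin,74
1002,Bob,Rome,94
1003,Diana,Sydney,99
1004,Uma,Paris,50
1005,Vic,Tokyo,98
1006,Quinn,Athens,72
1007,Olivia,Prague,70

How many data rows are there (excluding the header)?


Counting rows (excluding header):
Header: id,name,city,score
Data rows: 8

ANSWER: 8


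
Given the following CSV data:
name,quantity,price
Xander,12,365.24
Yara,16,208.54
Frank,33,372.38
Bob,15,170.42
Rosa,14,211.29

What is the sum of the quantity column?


Values in 'quantity' column:
  Row 1: 12
  Row 2: 16
  Row 3: 33
  Row 4: 15
  Row 5: 14
Sum = 12 + 16 + 33 + 15 + 14 = 90

ANSWER: 90


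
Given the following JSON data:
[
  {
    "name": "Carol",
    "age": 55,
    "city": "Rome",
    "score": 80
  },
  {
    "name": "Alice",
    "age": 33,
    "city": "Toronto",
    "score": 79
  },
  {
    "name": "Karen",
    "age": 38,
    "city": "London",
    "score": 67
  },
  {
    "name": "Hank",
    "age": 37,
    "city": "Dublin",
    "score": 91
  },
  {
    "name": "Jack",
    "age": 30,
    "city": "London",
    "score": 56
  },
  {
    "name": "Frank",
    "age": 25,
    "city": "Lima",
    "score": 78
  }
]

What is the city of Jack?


Looking up record where name = Jack
Record index: 4
Field 'city' = London

ANSWER: London


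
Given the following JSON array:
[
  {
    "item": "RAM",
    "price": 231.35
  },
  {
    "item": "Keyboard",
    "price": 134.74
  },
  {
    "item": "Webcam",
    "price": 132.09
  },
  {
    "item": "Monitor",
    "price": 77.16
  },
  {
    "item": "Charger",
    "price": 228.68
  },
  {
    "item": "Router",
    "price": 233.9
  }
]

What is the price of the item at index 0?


Array index 0 -> RAM
price = 231.35

ANSWER: 231.35


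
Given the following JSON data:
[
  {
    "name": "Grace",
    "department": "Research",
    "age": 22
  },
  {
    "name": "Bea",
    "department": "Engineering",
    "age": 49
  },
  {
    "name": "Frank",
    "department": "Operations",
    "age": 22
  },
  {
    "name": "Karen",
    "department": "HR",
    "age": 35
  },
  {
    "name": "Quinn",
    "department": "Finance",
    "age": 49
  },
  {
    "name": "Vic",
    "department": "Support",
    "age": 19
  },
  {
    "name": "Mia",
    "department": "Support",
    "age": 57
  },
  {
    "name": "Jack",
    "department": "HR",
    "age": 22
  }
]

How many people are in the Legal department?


Scanning records for department = Legal
  No matches found
Count: 0

ANSWER: 0


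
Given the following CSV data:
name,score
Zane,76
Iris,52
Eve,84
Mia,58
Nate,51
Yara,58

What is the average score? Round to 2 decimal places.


Scores: 76, 52, 84, 58, 51, 58
Sum = 379
Count = 6
Average = 379 / 6 = 63.17

ANSWER: 63.17


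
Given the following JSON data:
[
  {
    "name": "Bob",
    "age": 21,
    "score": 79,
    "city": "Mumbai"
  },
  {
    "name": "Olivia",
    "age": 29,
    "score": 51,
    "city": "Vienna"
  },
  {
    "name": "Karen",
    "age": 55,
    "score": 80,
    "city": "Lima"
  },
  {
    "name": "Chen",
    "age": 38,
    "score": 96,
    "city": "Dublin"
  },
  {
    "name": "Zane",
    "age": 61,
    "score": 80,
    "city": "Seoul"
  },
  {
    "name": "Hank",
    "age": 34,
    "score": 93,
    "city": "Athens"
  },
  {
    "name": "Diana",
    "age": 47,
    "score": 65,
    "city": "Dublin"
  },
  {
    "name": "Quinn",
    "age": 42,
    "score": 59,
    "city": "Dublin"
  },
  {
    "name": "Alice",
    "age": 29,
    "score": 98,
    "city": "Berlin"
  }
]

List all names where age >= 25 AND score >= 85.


Checking both conditions:
  Bob (age=21, score=79) -> no
  Olivia (age=29, score=51) -> no
  Karen (age=55, score=80) -> no
  Chen (age=38, score=96) -> YES
  Zane (age=61, score=80) -> no
  Hank (age=34, score=93) -> YES
  Diana (age=47, score=65) -> no
  Quinn (age=42, score=59) -> no
  Alice (age=29, score=98) -> YES


ANSWER: Chen, Hank, Alice


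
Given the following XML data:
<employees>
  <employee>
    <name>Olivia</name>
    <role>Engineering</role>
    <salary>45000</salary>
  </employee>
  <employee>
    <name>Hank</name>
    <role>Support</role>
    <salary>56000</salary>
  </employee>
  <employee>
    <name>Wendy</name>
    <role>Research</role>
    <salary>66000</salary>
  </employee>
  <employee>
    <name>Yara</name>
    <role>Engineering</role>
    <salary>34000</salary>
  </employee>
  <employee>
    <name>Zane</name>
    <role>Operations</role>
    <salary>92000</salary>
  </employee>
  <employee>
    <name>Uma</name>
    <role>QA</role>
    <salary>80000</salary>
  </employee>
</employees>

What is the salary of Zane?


Searching for <employee> with <name>Zane</name>
Found at position 5
<salary>92000</salary>

ANSWER: 92000


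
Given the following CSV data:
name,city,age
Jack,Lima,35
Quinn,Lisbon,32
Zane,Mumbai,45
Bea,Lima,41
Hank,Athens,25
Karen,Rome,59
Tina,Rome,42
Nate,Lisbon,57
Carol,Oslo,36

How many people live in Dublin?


Scanning city column for 'Dublin':
Total matches: 0

ANSWER: 0


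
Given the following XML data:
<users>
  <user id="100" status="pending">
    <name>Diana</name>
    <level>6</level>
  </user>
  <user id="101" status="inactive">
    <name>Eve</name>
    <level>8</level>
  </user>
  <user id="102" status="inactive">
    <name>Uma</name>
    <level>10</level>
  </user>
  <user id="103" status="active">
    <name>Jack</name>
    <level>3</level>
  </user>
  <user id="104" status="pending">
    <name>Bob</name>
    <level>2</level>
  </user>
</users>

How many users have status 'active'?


Counting users with status='active':
  Jack (id=103) -> MATCH
Count: 1

ANSWER: 1


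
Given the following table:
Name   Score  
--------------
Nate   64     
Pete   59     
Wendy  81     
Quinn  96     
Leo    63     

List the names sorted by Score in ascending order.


Sorting by Score (ascending):
  Pete: 59
  Leo: 63
  Nate: 64
  Wendy: 81
  Quinn: 96


ANSWER: Pete, Leo, Nate, Wendy, Quinn


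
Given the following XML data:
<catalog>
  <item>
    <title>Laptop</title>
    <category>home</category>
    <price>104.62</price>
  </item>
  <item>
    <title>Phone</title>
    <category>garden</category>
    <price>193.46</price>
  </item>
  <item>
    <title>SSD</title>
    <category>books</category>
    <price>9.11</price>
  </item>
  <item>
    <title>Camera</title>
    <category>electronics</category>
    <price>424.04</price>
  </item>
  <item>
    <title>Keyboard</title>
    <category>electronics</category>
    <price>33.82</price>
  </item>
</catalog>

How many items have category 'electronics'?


Scanning <item> elements for <category>electronics</category>:
  Item 4: Camera -> MATCH
  Item 5: Keyboard -> MATCH
Count: 2

ANSWER: 2


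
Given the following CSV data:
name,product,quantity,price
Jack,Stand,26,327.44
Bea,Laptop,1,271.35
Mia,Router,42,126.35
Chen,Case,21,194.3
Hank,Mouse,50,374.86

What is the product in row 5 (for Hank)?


Row 5: Hank
Column 'product' = Mouse

ANSWER: Mouse


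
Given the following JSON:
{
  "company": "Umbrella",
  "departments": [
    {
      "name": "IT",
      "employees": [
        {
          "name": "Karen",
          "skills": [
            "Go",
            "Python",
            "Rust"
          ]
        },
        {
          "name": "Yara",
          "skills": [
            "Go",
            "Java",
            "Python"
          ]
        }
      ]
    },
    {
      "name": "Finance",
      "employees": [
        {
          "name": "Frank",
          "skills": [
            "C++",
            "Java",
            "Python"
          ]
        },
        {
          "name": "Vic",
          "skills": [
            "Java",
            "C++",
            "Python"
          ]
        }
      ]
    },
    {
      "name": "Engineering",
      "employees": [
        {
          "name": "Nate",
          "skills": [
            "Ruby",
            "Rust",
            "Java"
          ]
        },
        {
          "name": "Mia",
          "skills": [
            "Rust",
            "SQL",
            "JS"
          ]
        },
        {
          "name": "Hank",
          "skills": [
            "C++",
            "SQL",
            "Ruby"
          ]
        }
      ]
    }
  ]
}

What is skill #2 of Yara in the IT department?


Path: departments[0].employees[1].skills[1]
Value: Java

ANSWER: Java


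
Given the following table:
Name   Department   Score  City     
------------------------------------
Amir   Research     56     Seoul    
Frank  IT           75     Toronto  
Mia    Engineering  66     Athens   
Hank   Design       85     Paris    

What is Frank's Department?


Row 2: Frank
Department = IT

ANSWER: IT


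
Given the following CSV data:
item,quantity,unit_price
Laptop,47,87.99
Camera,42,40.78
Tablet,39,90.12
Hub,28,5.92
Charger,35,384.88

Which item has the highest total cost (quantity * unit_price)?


Computing row totals:
  Laptop: 4135.53
  Camera: 1712.76
  Tablet: 3514.68
  Hub: 165.76
  Charger: 13470.8
Maximum: Charger (13470.8)

ANSWER: Charger


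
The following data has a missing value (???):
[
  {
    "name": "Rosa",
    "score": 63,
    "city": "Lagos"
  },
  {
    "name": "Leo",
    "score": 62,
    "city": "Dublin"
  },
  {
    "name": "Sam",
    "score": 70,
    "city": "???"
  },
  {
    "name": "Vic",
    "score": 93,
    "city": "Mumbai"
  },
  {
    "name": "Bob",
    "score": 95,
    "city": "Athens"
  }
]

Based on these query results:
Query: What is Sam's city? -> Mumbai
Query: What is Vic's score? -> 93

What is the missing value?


The missing value is Sam's city
From query: Sam's city = Mumbai

ANSWER: Mumbai


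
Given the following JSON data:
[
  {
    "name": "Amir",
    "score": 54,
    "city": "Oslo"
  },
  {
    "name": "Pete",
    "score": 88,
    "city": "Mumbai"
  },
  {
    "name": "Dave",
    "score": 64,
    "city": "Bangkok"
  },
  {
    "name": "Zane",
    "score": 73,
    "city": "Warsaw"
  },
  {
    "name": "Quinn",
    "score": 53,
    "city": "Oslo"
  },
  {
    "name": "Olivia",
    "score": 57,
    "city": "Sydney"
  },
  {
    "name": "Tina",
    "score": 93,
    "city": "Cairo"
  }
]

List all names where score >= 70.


Filtering records where score >= 70:
  Amir (score=54) -> no
  Pete (score=88) -> YES
  Dave (score=64) -> no
  Zane (score=73) -> YES
  Quinn (score=53) -> no
  Olivia (score=57) -> no
  Tina (score=93) -> YES


ANSWER: Pete, Zane, Tina


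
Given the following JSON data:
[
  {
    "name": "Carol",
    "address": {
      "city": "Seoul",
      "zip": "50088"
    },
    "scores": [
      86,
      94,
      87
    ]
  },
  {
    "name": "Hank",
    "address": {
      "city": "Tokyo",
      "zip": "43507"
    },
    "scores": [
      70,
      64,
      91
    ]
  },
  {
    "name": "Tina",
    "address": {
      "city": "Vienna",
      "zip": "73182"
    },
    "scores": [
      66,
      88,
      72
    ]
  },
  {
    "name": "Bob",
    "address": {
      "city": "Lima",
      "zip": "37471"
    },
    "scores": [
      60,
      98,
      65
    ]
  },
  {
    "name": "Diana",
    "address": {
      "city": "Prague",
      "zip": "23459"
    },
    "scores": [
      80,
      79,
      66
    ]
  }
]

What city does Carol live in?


Path: records[0].address.city
Value: Seoul

ANSWER: Seoul


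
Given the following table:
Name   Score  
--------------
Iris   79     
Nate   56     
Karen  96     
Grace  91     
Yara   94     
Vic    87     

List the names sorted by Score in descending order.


Sorting by Score (descending):
  Karen: 96
  Yara: 94
  Grace: 91
  Vic: 87
  Iris: 79
  Nate: 56


ANSWER: Karen, Yara, Grace, Vic, Iris, Nate


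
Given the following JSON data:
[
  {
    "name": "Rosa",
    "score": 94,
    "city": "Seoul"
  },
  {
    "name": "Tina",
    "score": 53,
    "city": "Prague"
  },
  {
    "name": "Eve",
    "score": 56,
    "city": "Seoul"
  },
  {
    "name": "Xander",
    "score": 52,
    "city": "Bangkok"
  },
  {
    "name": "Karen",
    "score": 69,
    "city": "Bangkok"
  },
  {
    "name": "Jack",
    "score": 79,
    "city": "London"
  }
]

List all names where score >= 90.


Filtering records where score >= 90:
  Rosa (score=94) -> YES
  Tina (score=53) -> no
  Eve (score=56) -> no
  Xander (score=52) -> no
  Karen (score=69) -> no
  Jack (score=79) -> no


ANSWER: Rosa


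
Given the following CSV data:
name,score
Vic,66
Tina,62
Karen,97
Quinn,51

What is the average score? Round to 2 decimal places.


Scores: 66, 62, 97, 51
Sum = 276
Count = 4
Average = 276 / 4 = 69.00

ANSWER: 69.00


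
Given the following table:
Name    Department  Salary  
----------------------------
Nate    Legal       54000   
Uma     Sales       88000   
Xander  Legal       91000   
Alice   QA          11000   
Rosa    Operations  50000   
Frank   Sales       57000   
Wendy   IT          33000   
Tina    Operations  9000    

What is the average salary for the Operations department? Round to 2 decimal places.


Operations department members:
  Rosa: 50000
  Tina: 9000
Sum = 59000
Count = 2
Average = 59000 / 2 = 29500.00

ANSWER: 29500.00


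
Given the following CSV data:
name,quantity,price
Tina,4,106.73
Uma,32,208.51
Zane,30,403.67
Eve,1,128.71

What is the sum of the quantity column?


Values in 'quantity' column:
  Row 1: 4
  Row 2: 32
  Row 3: 30
  Row 4: 1
Sum = 4 + 32 + 30 + 1 = 67

ANSWER: 67


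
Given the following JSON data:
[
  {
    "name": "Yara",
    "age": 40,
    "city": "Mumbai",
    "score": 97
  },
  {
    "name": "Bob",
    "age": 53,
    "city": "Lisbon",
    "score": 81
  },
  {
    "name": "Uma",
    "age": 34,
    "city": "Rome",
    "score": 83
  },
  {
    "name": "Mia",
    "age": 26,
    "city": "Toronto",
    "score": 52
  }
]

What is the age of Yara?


Looking up record where name = Yara
Record index: 0
Field 'age' = 40

ANSWER: 40


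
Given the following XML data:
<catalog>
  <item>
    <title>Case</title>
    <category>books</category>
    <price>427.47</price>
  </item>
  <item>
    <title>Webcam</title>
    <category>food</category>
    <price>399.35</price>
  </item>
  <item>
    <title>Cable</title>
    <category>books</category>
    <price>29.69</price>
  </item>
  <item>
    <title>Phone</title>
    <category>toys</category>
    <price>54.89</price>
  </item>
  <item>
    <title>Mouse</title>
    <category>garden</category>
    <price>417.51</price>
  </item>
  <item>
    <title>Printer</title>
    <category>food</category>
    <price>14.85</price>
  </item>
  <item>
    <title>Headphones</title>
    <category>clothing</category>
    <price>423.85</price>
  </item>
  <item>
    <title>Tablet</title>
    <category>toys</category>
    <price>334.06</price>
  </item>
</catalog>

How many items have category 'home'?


Scanning <item> elements for <category>home</category>:
Count: 0

ANSWER: 0


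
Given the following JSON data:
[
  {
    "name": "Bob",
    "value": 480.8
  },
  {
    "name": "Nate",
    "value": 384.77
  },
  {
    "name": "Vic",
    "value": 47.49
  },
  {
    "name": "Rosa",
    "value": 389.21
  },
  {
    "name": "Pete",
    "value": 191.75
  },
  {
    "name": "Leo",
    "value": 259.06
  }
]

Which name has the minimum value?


Comparing values:
  Bob: 480.8
  Nate: 384.77
  Vic: 47.49
  Rosa: 389.21
  Pete: 191.75
  Leo: 259.06
Minimum: Vic (47.49)

ANSWER: Vic


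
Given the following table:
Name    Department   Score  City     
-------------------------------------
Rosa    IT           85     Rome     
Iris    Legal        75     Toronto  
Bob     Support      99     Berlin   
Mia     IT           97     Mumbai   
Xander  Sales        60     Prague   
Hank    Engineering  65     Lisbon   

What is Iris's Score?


Row 2: Iris
Score = 75

ANSWER: 75


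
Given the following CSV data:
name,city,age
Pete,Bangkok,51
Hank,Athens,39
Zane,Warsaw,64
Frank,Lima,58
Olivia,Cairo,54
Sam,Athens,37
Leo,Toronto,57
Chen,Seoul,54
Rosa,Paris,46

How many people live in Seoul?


Scanning city column for 'Seoul':
  Row 8: Chen -> MATCH
Total matches: 1

ANSWER: 1


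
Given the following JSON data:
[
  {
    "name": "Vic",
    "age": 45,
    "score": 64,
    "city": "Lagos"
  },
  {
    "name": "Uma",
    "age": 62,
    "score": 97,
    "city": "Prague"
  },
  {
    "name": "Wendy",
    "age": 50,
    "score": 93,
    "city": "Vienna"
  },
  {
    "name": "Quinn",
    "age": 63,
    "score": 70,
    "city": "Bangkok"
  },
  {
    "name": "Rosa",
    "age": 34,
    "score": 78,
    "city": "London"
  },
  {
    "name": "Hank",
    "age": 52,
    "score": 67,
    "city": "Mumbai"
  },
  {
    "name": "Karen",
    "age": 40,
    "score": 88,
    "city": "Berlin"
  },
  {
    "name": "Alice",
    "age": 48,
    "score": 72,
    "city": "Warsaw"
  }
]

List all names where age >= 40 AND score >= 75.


Checking both conditions:
  Vic (age=45, score=64) -> no
  Uma (age=62, score=97) -> YES
  Wendy (age=50, score=93) -> YES
  Quinn (age=63, score=70) -> no
  Rosa (age=34, score=78) -> no
  Hank (age=52, score=67) -> no
  Karen (age=40, score=88) -> YES
  Alice (age=48, score=72) -> no


ANSWER: Uma, Wendy, Karen


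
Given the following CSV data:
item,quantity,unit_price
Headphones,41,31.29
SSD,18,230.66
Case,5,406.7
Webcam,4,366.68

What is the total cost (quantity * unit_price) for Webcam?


Row: Webcam
quantity = 4
unit_price = 366.68
total = 4 * 366.68 = 1466.72

ANSWER: 1466.72


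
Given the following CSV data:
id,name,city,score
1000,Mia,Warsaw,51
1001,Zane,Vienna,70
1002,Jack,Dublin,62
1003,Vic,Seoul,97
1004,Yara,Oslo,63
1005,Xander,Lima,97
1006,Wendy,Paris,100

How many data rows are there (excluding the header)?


Counting rows (excluding header):
Header: id,name,city,score
Data rows: 7

ANSWER: 7


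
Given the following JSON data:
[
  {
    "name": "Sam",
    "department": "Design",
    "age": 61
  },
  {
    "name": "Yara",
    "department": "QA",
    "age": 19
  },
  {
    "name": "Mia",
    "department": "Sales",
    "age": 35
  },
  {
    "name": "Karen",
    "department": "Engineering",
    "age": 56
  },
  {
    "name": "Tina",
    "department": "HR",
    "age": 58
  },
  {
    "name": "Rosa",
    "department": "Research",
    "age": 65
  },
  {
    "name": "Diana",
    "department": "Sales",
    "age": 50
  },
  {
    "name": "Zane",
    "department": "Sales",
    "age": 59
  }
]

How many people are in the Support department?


Scanning records for department = Support
  No matches found
Count: 0

ANSWER: 0


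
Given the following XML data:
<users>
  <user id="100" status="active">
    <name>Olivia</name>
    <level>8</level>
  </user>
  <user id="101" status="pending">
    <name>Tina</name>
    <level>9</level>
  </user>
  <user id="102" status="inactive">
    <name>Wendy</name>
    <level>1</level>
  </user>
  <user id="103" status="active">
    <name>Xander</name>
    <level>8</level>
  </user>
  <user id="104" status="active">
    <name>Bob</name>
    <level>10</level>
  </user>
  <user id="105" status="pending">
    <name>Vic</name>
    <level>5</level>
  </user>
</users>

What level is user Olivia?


Finding user: Olivia
<level>8</level>

ANSWER: 8


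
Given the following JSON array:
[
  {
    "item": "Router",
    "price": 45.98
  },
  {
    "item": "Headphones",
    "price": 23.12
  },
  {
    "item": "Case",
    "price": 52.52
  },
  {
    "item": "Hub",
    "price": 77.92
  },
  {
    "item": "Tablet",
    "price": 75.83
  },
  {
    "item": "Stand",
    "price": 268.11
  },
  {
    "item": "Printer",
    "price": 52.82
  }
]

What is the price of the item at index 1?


Array index 1 -> Headphones
price = 23.12

ANSWER: 23.12


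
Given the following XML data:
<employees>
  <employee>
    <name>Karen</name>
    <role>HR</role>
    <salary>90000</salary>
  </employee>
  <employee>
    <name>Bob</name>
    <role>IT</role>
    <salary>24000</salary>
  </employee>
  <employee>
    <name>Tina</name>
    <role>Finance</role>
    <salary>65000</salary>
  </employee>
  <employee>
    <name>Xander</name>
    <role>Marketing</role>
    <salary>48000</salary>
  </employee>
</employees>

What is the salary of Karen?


Searching for <employee> with <name>Karen</name>
Found at position 1
<salary>90000</salary>

ANSWER: 90000


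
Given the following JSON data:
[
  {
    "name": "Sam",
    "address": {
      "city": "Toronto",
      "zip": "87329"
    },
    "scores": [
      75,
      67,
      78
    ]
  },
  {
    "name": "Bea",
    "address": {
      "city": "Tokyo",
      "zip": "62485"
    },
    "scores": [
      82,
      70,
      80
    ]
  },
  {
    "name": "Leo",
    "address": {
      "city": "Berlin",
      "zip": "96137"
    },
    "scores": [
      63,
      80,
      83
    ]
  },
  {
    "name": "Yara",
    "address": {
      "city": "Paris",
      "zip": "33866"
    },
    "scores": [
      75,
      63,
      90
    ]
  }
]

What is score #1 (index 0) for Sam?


Path: records[0].scores[0]
Value: 75

ANSWER: 75


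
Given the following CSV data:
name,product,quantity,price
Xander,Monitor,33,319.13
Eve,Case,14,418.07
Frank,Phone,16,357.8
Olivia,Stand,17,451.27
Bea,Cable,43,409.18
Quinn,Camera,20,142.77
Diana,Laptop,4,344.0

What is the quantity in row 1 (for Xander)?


Row 1: Xander
Column 'quantity' = 33

ANSWER: 33


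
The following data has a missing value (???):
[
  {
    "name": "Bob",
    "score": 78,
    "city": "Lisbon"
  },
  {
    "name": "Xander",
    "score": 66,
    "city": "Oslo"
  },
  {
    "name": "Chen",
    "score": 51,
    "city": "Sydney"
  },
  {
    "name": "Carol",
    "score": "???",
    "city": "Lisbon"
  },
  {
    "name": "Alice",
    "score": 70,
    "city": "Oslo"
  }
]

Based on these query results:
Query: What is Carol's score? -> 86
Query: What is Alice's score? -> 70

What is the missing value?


The missing value is Carol's score
From query: Carol's score = 86

ANSWER: 86


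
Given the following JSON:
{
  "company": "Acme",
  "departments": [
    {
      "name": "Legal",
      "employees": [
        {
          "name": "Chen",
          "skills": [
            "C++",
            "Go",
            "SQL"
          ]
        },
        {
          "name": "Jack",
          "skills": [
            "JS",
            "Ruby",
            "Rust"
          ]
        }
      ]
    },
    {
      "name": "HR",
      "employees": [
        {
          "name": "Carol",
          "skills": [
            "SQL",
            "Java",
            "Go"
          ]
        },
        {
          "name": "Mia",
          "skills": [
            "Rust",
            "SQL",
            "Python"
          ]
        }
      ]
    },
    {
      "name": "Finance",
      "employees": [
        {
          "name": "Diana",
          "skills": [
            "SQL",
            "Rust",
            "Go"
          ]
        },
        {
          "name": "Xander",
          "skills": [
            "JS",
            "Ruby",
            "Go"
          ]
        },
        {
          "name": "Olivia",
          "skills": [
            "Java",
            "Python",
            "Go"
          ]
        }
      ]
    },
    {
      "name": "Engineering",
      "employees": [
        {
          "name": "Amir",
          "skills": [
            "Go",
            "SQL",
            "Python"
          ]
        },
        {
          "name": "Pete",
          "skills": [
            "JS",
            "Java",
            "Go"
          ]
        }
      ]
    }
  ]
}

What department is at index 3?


Path: departments[3].name
Value: Engineering

ANSWER: Engineering


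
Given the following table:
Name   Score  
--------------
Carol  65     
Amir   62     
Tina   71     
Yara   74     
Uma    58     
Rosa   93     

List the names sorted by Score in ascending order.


Sorting by Score (ascending):
  Uma: 58
  Amir: 62
  Carol: 65
  Tina: 71
  Yara: 74
  Rosa: 93


ANSWER: Uma, Amir, Carol, Tina, Yara, Rosa


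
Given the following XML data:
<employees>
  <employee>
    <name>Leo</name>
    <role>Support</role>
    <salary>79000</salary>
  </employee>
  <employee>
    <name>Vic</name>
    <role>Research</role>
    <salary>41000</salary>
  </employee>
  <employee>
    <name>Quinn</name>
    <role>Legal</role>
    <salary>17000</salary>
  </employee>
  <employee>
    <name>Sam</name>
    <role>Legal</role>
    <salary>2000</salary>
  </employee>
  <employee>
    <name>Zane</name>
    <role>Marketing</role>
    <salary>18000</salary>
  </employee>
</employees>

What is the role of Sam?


Searching for <employee> with <name>Sam</name>
Found at position 4
<role>Legal</role>

ANSWER: Legal


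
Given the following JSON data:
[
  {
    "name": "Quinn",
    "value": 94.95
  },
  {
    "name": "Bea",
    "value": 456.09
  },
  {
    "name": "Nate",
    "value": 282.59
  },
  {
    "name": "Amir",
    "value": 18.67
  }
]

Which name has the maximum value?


Comparing values:
  Quinn: 94.95
  Bea: 456.09
  Nate: 282.59
  Amir: 18.67
Maximum: Bea (456.09)

ANSWER: Bea


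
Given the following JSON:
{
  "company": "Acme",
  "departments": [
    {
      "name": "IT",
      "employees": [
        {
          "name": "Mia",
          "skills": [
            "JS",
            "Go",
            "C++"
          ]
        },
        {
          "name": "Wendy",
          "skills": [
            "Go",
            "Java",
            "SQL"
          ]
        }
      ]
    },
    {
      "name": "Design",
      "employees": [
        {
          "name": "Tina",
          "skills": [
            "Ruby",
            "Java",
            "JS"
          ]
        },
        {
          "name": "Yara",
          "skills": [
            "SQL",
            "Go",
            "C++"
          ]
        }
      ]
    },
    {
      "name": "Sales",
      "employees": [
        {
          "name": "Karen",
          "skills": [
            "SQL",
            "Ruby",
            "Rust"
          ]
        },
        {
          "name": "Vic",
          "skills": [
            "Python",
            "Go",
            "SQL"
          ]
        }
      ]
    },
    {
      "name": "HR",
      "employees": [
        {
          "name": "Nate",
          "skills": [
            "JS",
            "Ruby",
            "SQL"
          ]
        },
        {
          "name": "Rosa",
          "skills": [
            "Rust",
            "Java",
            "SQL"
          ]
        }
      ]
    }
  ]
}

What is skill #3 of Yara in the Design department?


Path: departments[1].employees[1].skills[2]
Value: C++

ANSWER: C++


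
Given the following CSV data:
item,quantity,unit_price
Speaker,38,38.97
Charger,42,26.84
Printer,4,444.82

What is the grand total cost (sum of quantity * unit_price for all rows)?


Computing row totals:
  Speaker: 38 * 38.97 = 1480.86
  Charger: 42 * 26.84 = 1127.28
  Printer: 4 * 444.82 = 1779.28
Grand total = 1480.86 + 1127.28 + 1779.28 = 4387.42

ANSWER: 4387.42


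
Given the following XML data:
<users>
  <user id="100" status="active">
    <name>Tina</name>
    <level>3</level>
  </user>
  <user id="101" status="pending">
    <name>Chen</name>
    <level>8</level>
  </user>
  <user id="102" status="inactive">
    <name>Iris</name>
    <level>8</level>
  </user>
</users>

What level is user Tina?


Finding user: Tina
<level>3</level>

ANSWER: 3


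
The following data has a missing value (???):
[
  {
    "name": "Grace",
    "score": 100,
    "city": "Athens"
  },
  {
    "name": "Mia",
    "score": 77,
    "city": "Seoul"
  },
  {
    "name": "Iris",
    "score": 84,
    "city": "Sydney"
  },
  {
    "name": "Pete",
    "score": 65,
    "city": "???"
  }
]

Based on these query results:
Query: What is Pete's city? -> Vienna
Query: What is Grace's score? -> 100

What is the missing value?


The missing value is Pete's city
From query: Pete's city = Vienna

ANSWER: Vienna


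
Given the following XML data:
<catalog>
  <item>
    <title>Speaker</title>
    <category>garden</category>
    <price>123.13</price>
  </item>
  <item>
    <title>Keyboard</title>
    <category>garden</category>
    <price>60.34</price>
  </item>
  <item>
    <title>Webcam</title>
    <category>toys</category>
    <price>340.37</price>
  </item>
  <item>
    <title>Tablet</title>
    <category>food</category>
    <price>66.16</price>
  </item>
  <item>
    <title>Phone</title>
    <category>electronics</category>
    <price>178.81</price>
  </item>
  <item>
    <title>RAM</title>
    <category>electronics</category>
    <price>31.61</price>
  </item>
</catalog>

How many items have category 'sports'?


Scanning <item> elements for <category>sports</category>:
Count: 0

ANSWER: 0


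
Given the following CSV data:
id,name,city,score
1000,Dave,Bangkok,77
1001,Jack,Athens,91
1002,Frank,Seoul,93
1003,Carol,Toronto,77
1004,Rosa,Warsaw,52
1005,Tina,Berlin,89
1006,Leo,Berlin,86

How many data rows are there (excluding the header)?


Counting rows (excluding header):
Header: id,name,city,score
Data rows: 7

ANSWER: 7


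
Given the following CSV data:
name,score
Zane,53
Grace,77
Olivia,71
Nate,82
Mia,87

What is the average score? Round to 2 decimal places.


Scores: 53, 77, 71, 82, 87
Sum = 370
Count = 5
Average = 370 / 5 = 74.00

ANSWER: 74.00


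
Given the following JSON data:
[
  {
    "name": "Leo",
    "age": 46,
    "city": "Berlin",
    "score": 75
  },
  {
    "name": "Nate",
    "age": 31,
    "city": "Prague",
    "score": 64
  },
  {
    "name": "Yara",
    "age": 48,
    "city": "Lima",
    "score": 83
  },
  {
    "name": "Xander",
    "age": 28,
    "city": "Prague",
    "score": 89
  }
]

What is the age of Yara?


Looking up record where name = Yara
Record index: 2
Field 'age' = 48

ANSWER: 48


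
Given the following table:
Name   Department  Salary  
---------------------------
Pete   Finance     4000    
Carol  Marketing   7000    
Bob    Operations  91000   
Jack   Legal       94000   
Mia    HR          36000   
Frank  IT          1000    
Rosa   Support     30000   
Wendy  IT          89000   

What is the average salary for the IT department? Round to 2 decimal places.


IT department members:
  Frank: 1000
  Wendy: 89000
Sum = 90000
Count = 2
Average = 90000 / 2 = 45000.00

ANSWER: 45000.00


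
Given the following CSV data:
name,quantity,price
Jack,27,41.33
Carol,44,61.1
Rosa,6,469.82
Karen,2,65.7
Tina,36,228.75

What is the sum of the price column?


Values in 'price' column:
  Row 1: 41.33
  Row 2: 61.1
  Row 3: 469.82
  Row 4: 65.7
  Row 5: 228.75
Sum = 41.33 + 61.1 + 469.82 + 65.7 + 228.75 = 866.7

ANSWER: 866.7


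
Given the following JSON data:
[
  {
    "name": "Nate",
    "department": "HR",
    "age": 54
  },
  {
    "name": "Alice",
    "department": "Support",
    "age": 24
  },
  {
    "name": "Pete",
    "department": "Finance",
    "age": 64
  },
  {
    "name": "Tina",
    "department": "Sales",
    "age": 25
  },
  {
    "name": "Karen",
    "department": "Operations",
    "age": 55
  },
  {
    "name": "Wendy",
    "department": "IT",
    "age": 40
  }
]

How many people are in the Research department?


Scanning records for department = Research
  No matches found
Count: 0

ANSWER: 0


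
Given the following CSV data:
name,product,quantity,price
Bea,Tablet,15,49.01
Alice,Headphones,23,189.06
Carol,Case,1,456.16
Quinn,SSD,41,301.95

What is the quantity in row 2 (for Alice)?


Row 2: Alice
Column 'quantity' = 23

ANSWER: 23


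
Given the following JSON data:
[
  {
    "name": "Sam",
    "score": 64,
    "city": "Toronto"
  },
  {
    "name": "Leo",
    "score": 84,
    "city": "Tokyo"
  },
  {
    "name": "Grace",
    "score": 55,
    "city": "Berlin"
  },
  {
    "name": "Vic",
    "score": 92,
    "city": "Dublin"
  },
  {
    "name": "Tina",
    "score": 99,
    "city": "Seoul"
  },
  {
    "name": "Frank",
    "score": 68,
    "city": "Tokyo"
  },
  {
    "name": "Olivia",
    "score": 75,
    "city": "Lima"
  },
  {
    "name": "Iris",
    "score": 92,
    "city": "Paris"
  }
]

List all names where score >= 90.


Filtering records where score >= 90:
  Sam (score=64) -> no
  Leo (score=84) -> no
  Grace (score=55) -> no
  Vic (score=92) -> YES
  Tina (score=99) -> YES
  Frank (score=68) -> no
  Olivia (score=75) -> no
  Iris (score=92) -> YES


ANSWER: Vic, Tina, Iris


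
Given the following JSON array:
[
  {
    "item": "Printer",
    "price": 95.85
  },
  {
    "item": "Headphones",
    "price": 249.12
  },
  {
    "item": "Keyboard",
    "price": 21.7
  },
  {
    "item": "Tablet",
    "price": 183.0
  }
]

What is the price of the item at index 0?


Array index 0 -> Printer
price = 95.85

ANSWER: 95.85


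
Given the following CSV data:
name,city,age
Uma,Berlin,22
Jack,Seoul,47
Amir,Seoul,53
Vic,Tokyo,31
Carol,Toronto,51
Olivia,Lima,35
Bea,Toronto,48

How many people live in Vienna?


Scanning city column for 'Vienna':
Total matches: 0

ANSWER: 0


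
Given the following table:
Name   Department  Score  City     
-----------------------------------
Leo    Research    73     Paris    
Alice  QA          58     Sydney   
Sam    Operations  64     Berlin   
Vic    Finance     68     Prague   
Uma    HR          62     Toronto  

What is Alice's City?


Row 2: Alice
City = Sydney

ANSWER: Sydney


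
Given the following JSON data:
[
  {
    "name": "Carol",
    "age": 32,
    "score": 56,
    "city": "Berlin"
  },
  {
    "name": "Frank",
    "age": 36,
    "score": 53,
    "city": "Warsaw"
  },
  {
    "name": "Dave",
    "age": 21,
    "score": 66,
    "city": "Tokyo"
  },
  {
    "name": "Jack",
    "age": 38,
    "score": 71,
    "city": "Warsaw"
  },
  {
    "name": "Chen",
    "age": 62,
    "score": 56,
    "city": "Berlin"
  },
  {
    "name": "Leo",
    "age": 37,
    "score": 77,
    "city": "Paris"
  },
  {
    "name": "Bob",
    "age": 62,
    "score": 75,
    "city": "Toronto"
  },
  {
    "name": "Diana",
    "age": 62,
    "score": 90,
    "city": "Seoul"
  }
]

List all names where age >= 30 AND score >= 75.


Checking both conditions:
  Carol (age=32, score=56) -> no
  Frank (age=36, score=53) -> no
  Dave (age=21, score=66) -> no
  Jack (age=38, score=71) -> no
  Chen (age=62, score=56) -> no
  Leo (age=37, score=77) -> YES
  Bob (age=62, score=75) -> YES
  Diana (age=62, score=90) -> YES


ANSWER: Leo, Bob, Diana
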